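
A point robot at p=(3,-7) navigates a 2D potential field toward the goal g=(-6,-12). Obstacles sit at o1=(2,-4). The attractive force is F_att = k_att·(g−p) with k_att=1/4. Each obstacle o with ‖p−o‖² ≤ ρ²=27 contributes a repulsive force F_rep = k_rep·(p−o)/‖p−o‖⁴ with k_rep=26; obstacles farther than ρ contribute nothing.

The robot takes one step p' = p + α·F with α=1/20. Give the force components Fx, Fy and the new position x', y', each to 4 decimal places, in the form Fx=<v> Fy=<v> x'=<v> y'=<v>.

F_att = 1/4·(g−p) = 1/4·(-9,-5) = (-2.2500,-1.2500)
o1: d²=10 ≤ ρ²=27; F_rep = 26·(1,-3)/10² = (0.2600,-0.7800)
F = F_att + ΣF_rep = (-1.9900,-2.0300)
p' = p + 1/20·F = (2.9005,-7.1015)

Fx=-1.9900 Fy=-2.0300 x'=2.9005 y'=-7.1015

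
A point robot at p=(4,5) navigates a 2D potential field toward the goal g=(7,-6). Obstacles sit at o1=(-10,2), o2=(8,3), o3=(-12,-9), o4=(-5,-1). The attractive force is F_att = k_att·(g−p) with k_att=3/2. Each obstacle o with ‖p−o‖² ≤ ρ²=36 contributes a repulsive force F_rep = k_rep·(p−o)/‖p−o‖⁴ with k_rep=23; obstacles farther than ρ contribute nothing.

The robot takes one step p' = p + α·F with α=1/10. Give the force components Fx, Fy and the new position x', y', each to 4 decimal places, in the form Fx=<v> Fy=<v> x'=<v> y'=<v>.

Fx=4.2700 Fy=-16.3850 x'=4.4270 y'=3.3615

F_att = 3/2·(g−p) = 3/2·(3,-11) = (4.5000,-16.5000)
o1: d²=205 > ρ²=36 → inactive
o2: d²=20 ≤ ρ²=36; F_rep = 23·(-4,2)/20² = (-0.2300,0.1150)
o3: d²=452 > ρ²=36 → inactive
o4: d²=117 > ρ²=36 → inactive
F = F_att + ΣF_rep = (4.2700,-16.3850)
p' = p + 1/10·F = (4.4270,3.3615)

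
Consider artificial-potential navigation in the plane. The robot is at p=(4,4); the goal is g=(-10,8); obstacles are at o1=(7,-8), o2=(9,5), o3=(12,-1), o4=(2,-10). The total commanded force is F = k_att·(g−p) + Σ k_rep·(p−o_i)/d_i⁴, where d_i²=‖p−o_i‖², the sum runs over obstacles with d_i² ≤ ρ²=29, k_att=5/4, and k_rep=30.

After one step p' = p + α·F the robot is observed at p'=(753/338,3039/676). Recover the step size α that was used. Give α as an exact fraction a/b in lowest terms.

α = 1/10

F_att = 5/4·(g−p) = 5/4·(-14,4) = (-17.5000,5.0000)
o1: d²=153 > ρ²=29 → inactive
o2: d²=26 ≤ ρ²=29; F_rep = 30·(-5,-1)/26² = (-0.2219,-0.0444)
o3: d²=89 > ρ²=29 → inactive
o4: d²=200 > ρ²=29 → inactive
F = F_att + ΣF_rep = (-17.7219,4.9556)
Δp = p'−p = (-1.7722,0.4956); α = Δx/Fx = (-599/338) / (-2995/169) = 1/10
check: Δy/Fy = (335/676) / (1675/338) = 1/10 ✓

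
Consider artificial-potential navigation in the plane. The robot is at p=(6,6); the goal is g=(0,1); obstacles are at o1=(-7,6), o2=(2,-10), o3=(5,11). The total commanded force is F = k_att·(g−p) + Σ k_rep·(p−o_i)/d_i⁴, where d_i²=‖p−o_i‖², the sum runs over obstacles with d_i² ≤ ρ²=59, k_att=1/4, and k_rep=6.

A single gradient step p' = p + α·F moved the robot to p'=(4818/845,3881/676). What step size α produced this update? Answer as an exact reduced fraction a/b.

α = 1/5

F_att = 1/4·(g−p) = 1/4·(-6,-5) = (-1.5000,-1.2500)
o1: d²=169 > ρ²=59 → inactive
o2: d²=272 > ρ²=59 → inactive
o3: d²=26 ≤ ρ²=59; F_rep = 6·(1,-5)/26² = (0.0089,-0.0444)
F = F_att + ΣF_rep = (-1.4911,-1.2944)
Δp = p'−p = (-0.2982,-0.2589); α = Δx/Fx = (-252/845) / (-252/169) = 1/5
check: Δy/Fy = (-175/676) / (-875/676) = 1/5 ✓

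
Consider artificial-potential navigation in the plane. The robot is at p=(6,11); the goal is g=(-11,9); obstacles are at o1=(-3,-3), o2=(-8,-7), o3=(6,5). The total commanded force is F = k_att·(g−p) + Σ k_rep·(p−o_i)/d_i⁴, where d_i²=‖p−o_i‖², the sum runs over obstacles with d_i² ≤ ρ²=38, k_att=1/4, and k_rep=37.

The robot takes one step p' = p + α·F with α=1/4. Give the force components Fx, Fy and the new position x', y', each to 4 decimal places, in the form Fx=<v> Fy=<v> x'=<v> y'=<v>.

F_att = 1/4·(g−p) = 1/4·(-17,-2) = (-4.2500,-0.5000)
o1: d²=277 > ρ²=38 → inactive
o2: d²=520 > ρ²=38 → inactive
o3: d²=36 ≤ ρ²=38; F_rep = 37·(0,6)/36² = (0.0000,0.1713)
F = F_att + ΣF_rep = (-4.2500,-0.3287)
p' = p + 1/4·F = (4.9375,10.9178)

Fx=-4.2500 Fy=-0.3287 x'=4.9375 y'=10.9178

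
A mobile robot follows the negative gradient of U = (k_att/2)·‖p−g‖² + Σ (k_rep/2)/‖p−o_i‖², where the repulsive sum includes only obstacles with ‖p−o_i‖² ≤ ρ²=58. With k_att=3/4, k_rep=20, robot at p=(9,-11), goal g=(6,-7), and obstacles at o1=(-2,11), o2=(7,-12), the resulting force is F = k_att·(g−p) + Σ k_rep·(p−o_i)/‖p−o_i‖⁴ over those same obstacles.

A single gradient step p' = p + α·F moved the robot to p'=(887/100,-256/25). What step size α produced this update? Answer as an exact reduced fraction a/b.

F_att = 3/4·(g−p) = 3/4·(-3,4) = (-2.2500,3.0000)
o1: d²=605 > ρ²=58 → inactive
o2: d²=5 ≤ ρ²=58; F_rep = 20·(2,1)/5² = (1.6000,0.8000)
F = F_att + ΣF_rep = (-0.6500,3.8000)
Δp = p'−p = (-0.1300,0.7600); α = Δx/Fx = (-13/100) / (-13/20) = 1/5
check: Δy/Fy = (19/25) / (19/5) = 1/5 ✓

α = 1/5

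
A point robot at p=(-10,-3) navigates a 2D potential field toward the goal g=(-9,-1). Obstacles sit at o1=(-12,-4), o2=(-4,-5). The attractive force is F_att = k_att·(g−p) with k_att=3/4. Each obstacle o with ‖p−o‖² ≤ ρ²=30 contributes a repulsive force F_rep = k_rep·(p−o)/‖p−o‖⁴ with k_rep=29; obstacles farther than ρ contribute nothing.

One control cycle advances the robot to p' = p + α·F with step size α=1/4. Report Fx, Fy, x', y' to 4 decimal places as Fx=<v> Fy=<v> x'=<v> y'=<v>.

F_att = 3/4·(g−p) = 3/4·(1,2) = (0.7500,1.5000)
o1: d²=5 ≤ ρ²=30; F_rep = 29·(2,1)/5² = (2.3200,1.1600)
o2: d²=40 > ρ²=30 → inactive
F = F_att + ΣF_rep = (3.0700,2.6600)
p' = p + 1/4·F = (-9.2325,-2.3350)

Fx=3.0700 Fy=2.6600 x'=-9.2325 y'=-2.3350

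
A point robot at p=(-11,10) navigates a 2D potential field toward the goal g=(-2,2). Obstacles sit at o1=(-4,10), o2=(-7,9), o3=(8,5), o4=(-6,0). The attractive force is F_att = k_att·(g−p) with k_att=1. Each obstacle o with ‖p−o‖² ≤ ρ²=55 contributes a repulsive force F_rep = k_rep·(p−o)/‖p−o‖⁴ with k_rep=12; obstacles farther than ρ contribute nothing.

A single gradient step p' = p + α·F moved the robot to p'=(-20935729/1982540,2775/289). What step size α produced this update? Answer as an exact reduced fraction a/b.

F_att = 1·(g−p) = 1·(9,-8) = (9.0000,-8.0000)
o1: d²=49 ≤ ρ²=55; F_rep = 12·(-7,0)/49² = (-0.0350,0.0000)
o2: d²=17 ≤ ρ²=55; F_rep = 12·(-4,1)/17² = (-0.1661,0.0415)
o3: d²=386 > ρ²=55 → inactive
o4: d²=125 > ρ²=55 → inactive
F = F_att + ΣF_rep = (8.7989,-7.9585)
Δp = p'−p = (0.4399,-0.3979); α = Δx/Fx = (872211/1982540) / (872211/99127) = 1/20
check: Δy/Fy = (-115/289) / (-2300/289) = 1/20 ✓

α = 1/20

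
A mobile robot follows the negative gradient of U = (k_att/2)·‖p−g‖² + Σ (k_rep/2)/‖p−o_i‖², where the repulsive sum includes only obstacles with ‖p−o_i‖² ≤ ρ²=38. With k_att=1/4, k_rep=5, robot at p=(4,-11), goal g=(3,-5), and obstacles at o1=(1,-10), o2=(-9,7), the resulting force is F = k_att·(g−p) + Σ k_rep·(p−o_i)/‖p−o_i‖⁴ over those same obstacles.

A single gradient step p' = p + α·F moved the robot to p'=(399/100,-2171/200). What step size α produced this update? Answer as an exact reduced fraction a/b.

α = 1/10

F_att = 1/4·(g−p) = 1/4·(-1,6) = (-0.2500,1.5000)
o1: d²=10 ≤ ρ²=38; F_rep = 5·(3,-1)/10² = (0.1500,-0.0500)
o2: d²=493 > ρ²=38 → inactive
F = F_att + ΣF_rep = (-0.1000,1.4500)
Δp = p'−p = (-0.0100,0.1450); α = Δx/Fx = (-1/100) / (-1/10) = 1/10
check: Δy/Fy = (29/200) / (29/20) = 1/10 ✓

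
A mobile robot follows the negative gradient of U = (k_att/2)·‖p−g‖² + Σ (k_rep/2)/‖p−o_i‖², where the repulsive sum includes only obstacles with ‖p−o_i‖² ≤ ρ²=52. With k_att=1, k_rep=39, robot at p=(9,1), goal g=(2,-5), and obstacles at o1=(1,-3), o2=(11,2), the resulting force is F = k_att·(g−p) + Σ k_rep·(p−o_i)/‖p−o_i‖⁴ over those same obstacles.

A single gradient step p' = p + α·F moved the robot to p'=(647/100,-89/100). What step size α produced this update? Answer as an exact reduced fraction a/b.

F_att = 1·(g−p) = 1·(-7,-6) = (-7.0000,-6.0000)
o1: d²=80 > ρ²=52 → inactive
o2: d²=5 ≤ ρ²=52; F_rep = 39·(-2,-1)/5² = (-3.1200,-1.5600)
F = F_att + ΣF_rep = (-10.1200,-7.5600)
Δp = p'−p = (-2.5300,-1.8900); α = Δx/Fx = (-253/100) / (-253/25) = 1/4
check: Δy/Fy = (-189/100) / (-189/25) = 1/4 ✓

α = 1/4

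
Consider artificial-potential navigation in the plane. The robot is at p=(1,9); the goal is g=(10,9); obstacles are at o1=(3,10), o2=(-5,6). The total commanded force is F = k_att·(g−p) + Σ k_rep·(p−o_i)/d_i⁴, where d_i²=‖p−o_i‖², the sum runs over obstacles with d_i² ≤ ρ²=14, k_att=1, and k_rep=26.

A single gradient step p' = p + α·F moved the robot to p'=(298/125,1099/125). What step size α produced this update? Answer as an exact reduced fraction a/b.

F_att = 1·(g−p) = 1·(9,0) = (9.0000,0.0000)
o1: d²=5 ≤ ρ²=14; F_rep = 26·(-2,-1)/5² = (-2.0800,-1.0400)
o2: d²=45 > ρ²=14 → inactive
F = F_att + ΣF_rep = (6.9200,-1.0400)
Δp = p'−p = (1.3840,-0.2080); α = Δx/Fx = (173/125) / (173/25) = 1/5
check: Δy/Fy = (-26/125) / (-26/25) = 1/5 ✓

α = 1/5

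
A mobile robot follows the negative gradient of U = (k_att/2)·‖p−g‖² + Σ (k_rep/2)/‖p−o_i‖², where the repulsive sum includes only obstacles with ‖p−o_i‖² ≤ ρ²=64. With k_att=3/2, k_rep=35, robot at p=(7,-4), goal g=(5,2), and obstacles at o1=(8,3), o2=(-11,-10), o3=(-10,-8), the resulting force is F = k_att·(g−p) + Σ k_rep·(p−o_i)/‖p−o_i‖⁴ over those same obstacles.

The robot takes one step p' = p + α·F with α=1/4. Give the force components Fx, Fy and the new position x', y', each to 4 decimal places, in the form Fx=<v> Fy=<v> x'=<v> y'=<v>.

F_att = 3/2·(g−p) = 3/2·(-2,6) = (-3.0000,9.0000)
o1: d²=50 ≤ ρ²=64; F_rep = 35·(-1,-7)/50² = (-0.0140,-0.0980)
o2: d²=360 > ρ²=64 → inactive
o3: d²=305 > ρ²=64 → inactive
F = F_att + ΣF_rep = (-3.0140,8.9020)
p' = p + 1/4·F = (6.2465,-1.7745)

Fx=-3.0140 Fy=8.9020 x'=6.2465 y'=-1.7745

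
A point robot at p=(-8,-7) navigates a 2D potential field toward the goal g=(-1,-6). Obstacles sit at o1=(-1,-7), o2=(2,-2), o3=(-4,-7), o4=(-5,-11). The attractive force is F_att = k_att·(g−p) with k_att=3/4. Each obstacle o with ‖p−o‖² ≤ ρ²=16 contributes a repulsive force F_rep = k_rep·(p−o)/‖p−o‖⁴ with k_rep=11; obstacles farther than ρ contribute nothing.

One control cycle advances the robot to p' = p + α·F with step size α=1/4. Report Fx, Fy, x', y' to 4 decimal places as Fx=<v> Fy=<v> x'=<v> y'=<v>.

Fx=5.0781 Fy=0.7500 x'=-6.7305 y'=-6.8125

F_att = 3/4·(g−p) = 3/4·(7,1) = (5.2500,0.7500)
o1: d²=49 > ρ²=16 → inactive
o2: d²=125 > ρ²=16 → inactive
o3: d²=16 ≤ ρ²=16; F_rep = 11·(-4,0)/16² = (-0.1719,0.0000)
o4: d²=25 > ρ²=16 → inactive
F = F_att + ΣF_rep = (5.0781,0.7500)
p' = p + 1/4·F = (-6.7305,-6.8125)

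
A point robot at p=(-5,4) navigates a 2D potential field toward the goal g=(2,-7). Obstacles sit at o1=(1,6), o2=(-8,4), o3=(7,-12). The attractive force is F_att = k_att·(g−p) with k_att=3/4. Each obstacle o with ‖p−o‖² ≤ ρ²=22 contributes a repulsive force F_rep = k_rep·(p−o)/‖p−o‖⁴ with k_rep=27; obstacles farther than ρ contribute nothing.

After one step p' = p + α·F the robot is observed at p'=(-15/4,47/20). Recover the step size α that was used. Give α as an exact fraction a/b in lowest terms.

F_att = 3/4·(g−p) = 3/4·(7,-11) = (5.2500,-8.2500)
o1: d²=40 > ρ²=22 → inactive
o2: d²=9 ≤ ρ²=22; F_rep = 27·(3,0)/9² = (1.0000,0.0000)
o3: d²=400 > ρ²=22 → inactive
F = F_att + ΣF_rep = (6.2500,-8.2500)
Δp = p'−p = (1.2500,-1.6500); α = Δx/Fx = (5/4) / (25/4) = 1/5
check: Δy/Fy = (-33/20) / (-33/4) = 1/5 ✓

α = 1/5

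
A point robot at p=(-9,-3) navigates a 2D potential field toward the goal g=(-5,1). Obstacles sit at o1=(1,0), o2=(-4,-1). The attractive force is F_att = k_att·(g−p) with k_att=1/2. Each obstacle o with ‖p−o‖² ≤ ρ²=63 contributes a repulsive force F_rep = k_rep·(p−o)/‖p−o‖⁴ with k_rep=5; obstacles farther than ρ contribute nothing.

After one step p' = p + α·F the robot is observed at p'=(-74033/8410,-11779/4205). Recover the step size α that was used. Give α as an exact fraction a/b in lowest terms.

α = 1/10

F_att = 1/2·(g−p) = 1/2·(4,4) = (2.0000,2.0000)
o1: d²=109 > ρ²=63 → inactive
o2: d²=29 ≤ ρ²=63; F_rep = 5·(-5,-2)/29² = (-0.0297,-0.0119)
F = F_att + ΣF_rep = (1.9703,1.9881)
Δp = p'−p = (0.1970,0.1988); α = Δx/Fx = (1657/8410) / (1657/841) = 1/10
check: Δy/Fy = (836/4205) / (1672/841) = 1/10 ✓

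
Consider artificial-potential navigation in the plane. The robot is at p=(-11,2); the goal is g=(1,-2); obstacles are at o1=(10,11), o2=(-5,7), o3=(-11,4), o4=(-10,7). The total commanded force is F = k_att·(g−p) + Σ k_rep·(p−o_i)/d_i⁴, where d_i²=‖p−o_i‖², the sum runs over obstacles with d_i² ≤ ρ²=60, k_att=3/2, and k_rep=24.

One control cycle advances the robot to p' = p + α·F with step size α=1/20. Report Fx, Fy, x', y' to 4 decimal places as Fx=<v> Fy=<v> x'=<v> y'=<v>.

Fx=17.9645 Fy=-9.1775 x'=-10.1018 y'=1.5411

F_att = 3/2·(g−p) = 3/2·(12,-4) = (18.0000,-6.0000)
o1: d²=522 > ρ²=60 → inactive
o2: d²=61 > ρ²=60 → inactive
o3: d²=4 ≤ ρ²=60; F_rep = 24·(0,-2)/4² = (0.0000,-3.0000)
o4: d²=26 ≤ ρ²=60; F_rep = 24·(-1,-5)/26² = (-0.0355,-0.1775)
F = F_att + ΣF_rep = (17.9645,-9.1775)
p' = p + 1/20·F = (-10.1018,1.5411)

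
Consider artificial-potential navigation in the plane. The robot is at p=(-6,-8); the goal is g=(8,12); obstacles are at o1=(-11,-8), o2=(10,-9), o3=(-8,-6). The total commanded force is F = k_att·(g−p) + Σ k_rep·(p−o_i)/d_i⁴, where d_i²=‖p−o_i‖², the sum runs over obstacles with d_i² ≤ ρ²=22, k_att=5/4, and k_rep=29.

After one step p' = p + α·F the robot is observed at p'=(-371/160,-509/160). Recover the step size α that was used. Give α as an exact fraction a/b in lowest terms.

F_att = 5/4·(g−p) = 5/4·(14,20) = (17.5000,25.0000)
o1: d²=25 > ρ²=22 → inactive
o2: d²=257 > ρ²=22 → inactive
o3: d²=8 ≤ ρ²=22; F_rep = 29·(2,-2)/8² = (0.9062,-0.9062)
F = F_att + ΣF_rep = (18.4062,24.0938)
Δp = p'−p = (3.6812,4.8187); α = Δx/Fx = (589/160) / (589/32) = 1/5
check: Δy/Fy = (771/160) / (771/32) = 1/5 ✓

α = 1/5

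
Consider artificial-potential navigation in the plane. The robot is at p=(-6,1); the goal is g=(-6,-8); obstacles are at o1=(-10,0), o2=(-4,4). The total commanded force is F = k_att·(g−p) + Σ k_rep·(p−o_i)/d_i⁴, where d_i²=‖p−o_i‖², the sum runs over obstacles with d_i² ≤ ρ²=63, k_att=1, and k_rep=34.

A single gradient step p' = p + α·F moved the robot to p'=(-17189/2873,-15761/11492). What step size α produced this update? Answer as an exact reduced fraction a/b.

α = 1/4

F_att = 1·(g−p) = 1·(0,-9) = (0.0000,-9.0000)
o1: d²=17 ≤ ρ²=63; F_rep = 34·(4,1)/17² = (0.4706,0.1176)
o2: d²=13 ≤ ρ²=63; F_rep = 34·(-2,-3)/13² = (-0.4024,-0.6036)
F = F_att + ΣF_rep = (0.0682,-9.4859)
Δp = p'−p = (0.0171,-2.3715); α = Δx/Fx = (49/2873) / (196/2873) = 1/4
check: Δy/Fy = (-27253/11492) / (-27253/2873) = 1/4 ✓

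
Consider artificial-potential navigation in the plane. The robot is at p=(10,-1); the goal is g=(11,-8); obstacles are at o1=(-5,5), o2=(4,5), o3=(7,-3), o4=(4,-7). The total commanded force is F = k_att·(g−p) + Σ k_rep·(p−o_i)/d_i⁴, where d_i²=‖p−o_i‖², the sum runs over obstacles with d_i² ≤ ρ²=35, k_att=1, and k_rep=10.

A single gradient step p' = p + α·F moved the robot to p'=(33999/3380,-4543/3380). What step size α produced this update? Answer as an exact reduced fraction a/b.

F_att = 1·(g−p) = 1·(1,-7) = (1.0000,-7.0000)
o1: d²=261 > ρ²=35 → inactive
o2: d²=72 > ρ²=35 → inactive
o3: d²=13 ≤ ρ²=35; F_rep = 10·(3,2)/13² = (0.1775,0.1183)
o4: d²=72 > ρ²=35 → inactive
F = F_att + ΣF_rep = (1.1775,-6.8817)
Δp = p'−p = (0.0589,-0.3441); α = Δx/Fx = (199/3380) / (199/169) = 1/20
check: Δy/Fy = (-1163/3380) / (-1163/169) = 1/20 ✓

α = 1/20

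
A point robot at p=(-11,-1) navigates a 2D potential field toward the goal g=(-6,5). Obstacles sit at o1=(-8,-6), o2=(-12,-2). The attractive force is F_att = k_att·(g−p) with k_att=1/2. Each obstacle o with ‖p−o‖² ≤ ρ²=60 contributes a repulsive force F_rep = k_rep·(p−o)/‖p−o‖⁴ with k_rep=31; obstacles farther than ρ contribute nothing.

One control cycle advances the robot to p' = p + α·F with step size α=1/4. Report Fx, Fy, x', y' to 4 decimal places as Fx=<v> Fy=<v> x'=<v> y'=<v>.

F_att = 1/2·(g−p) = 1/2·(5,6) = (2.5000,3.0000)
o1: d²=34 ≤ ρ²=60; F_rep = 31·(-3,5)/34² = (-0.0804,0.1341)
o2: d²=2 ≤ ρ²=60; F_rep = 31·(1,1)/2² = (7.7500,7.7500)
F = F_att + ΣF_rep = (10.1696,10.8841)
p' = p + 1/4·F = (-8.4576,1.7210)

Fx=10.1696 Fy=10.8841 x'=-8.4576 y'=1.7210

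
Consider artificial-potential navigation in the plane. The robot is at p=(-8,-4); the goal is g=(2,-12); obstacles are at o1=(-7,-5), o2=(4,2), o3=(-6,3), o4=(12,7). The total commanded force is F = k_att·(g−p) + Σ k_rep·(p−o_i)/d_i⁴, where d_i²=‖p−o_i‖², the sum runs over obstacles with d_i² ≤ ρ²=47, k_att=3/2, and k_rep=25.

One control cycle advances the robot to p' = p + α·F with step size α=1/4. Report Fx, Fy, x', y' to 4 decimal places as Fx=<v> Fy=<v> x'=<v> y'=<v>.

F_att = 3/2·(g−p) = 3/2·(10,-8) = (15.0000,-12.0000)
o1: d²=2 ≤ ρ²=47; F_rep = 25·(-1,1)/2² = (-6.2500,6.2500)
o2: d²=180 > ρ²=47 → inactive
o3: d²=53 > ρ²=47 → inactive
o4: d²=521 > ρ²=47 → inactive
F = F_att + ΣF_rep = (8.7500,-5.7500)
p' = p + 1/4·F = (-5.8125,-5.4375)

Fx=8.7500 Fy=-5.7500 x'=-5.8125 y'=-5.4375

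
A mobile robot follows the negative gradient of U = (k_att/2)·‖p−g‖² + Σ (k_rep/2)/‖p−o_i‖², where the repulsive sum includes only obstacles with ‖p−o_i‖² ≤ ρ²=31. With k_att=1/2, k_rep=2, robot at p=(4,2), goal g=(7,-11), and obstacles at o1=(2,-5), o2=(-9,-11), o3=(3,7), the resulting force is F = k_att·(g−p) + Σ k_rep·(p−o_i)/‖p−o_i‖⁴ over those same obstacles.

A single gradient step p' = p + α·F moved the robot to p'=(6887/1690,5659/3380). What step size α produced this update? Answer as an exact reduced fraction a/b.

F_att = 1/2·(g−p) = 1/2·(3,-13) = (1.5000,-6.5000)
o1: d²=53 > ρ²=31 → inactive
o2: d²=338 > ρ²=31 → inactive
o3: d²=26 ≤ ρ²=31; F_rep = 2·(1,-5)/26² = (0.0030,-0.0148)
F = F_att + ΣF_rep = (1.5030,-6.5148)
Δp = p'−p = (0.0751,-0.3257); α = Δx/Fx = (127/1690) / (254/169) = 1/20
check: Δy/Fy = (-1101/3380) / (-1101/169) = 1/20 ✓

α = 1/20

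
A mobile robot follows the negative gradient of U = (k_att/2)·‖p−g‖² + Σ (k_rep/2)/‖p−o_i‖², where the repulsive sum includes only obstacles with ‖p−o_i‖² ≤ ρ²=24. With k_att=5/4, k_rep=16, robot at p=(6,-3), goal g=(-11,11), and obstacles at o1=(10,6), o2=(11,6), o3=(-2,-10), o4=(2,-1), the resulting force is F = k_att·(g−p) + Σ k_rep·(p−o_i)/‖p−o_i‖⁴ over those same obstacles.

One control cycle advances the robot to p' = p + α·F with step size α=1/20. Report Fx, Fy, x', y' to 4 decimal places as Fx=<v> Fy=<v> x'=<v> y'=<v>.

F_att = 5/4·(g−p) = 5/4·(-17,14) = (-21.2500,17.5000)
o1: d²=97 > ρ²=24 → inactive
o2: d²=106 > ρ²=24 → inactive
o3: d²=113 > ρ²=24 → inactive
o4: d²=20 ≤ ρ²=24; F_rep = 16·(4,-2)/20² = (0.1600,-0.0800)
F = F_att + ΣF_rep = (-21.0900,17.4200)
p' = p + 1/20·F = (4.9455,-2.1290)

Fx=-21.0900 Fy=17.4200 x'=4.9455 y'=-2.1290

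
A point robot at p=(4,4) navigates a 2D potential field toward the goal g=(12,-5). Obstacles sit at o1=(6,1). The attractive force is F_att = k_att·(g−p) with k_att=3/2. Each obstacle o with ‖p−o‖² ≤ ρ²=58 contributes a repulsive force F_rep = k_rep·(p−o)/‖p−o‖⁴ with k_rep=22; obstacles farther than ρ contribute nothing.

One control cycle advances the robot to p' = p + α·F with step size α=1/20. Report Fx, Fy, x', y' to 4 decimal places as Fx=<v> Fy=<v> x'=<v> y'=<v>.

F_att = 3/2·(g−p) = 3/2·(8,-9) = (12.0000,-13.5000)
o1: d²=13 ≤ ρ²=58; F_rep = 22·(-2,3)/13² = (-0.2604,0.3905)
F = F_att + ΣF_rep = (11.7396,-13.1095)
p' = p + 1/20·F = (4.5870,3.3445)

Fx=11.7396 Fy=-13.1095 x'=4.5870 y'=3.3445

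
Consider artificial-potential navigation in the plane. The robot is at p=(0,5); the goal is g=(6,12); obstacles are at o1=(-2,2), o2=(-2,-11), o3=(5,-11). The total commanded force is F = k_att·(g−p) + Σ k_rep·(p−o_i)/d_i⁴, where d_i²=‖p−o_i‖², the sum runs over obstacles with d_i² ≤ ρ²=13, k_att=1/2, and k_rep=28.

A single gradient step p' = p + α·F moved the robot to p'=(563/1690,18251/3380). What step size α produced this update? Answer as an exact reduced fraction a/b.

F_att = 1/2·(g−p) = 1/2·(6,7) = (3.0000,3.5000)
o1: d²=13 ≤ ρ²=13; F_rep = 28·(2,3)/13² = (0.3314,0.4970)
o2: d²=260 > ρ²=13 → inactive
o3: d²=281 > ρ²=13 → inactive
F = F_att + ΣF_rep = (3.3314,3.9970)
Δp = p'−p = (0.3331,0.3997); α = Δx/Fx = (563/1690) / (563/169) = 1/10
check: Δy/Fy = (1351/3380) / (1351/338) = 1/10 ✓

α = 1/10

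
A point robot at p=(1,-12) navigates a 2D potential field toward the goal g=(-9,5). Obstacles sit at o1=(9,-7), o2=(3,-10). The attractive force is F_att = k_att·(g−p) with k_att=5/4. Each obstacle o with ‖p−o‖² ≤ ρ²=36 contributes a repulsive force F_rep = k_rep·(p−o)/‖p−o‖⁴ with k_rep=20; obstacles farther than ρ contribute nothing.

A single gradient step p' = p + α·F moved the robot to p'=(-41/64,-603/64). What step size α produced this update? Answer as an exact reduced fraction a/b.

α = 1/8

F_att = 5/4·(g−p) = 5/4·(-10,17) = (-12.5000,21.2500)
o1: d²=89 > ρ²=36 → inactive
o2: d²=8 ≤ ρ²=36; F_rep = 20·(-2,-2)/8² = (-0.6250,-0.6250)
F = F_att + ΣF_rep = (-13.1250,20.6250)
Δp = p'−p = (-1.6406,2.5781); α = Δx/Fx = (-105/64) / (-105/8) = 1/8
check: Δy/Fy = (165/64) / (165/8) = 1/8 ✓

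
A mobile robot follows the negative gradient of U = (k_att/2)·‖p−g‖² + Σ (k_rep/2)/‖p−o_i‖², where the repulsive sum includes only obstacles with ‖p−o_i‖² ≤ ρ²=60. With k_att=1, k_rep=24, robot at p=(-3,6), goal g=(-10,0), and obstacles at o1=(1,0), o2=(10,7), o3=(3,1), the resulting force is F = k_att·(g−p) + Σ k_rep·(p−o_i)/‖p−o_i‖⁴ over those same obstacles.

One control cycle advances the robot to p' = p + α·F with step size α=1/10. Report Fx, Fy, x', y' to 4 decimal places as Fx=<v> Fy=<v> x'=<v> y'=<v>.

F_att = 1·(g−p) = 1·(-7,-6) = (-7.0000,-6.0000)
o1: d²=52 ≤ ρ²=60; F_rep = 24·(-4,6)/52² = (-0.0355,0.0533)
o2: d²=170 > ρ²=60 → inactive
o3: d²=61 > ρ²=60 → inactive
F = F_att + ΣF_rep = (-7.0355,-5.9467)
p' = p + 1/10·F = (-3.7036,5.4053)

Fx=-7.0355 Fy=-5.9467 x'=-3.7036 y'=5.4053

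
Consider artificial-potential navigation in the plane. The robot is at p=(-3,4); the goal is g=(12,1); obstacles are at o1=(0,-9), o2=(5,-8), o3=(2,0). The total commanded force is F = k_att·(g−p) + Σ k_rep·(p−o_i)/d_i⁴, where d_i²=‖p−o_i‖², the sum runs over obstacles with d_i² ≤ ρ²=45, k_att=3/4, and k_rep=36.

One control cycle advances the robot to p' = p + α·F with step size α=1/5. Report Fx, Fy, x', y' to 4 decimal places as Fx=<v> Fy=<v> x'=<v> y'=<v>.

Fx=11.1429 Fy=-2.1643 x'=-0.7714 y'=3.5671

F_att = 3/4·(g−p) = 3/4·(15,-3) = (11.2500,-2.2500)
o1: d²=178 > ρ²=45 → inactive
o2: d²=208 > ρ²=45 → inactive
o3: d²=41 ≤ ρ²=45; F_rep = 36·(-5,4)/41² = (-0.1071,0.0857)
F = F_att + ΣF_rep = (11.1429,-2.1643)
p' = p + 1/5·F = (-0.7714,3.5671)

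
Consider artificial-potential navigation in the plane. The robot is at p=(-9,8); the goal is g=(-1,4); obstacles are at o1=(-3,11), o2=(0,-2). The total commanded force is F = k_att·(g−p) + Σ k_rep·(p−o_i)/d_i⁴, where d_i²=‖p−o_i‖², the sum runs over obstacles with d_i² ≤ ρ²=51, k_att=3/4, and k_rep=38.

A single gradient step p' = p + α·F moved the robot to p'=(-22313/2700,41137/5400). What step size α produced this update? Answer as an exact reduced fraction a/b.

α = 1/8

F_att = 3/4·(g−p) = 3/4·(8,-4) = (6.0000,-3.0000)
o1: d²=45 ≤ ρ²=51; F_rep = 38·(-6,-3)/45² = (-0.1126,-0.0563)
o2: d²=181 > ρ²=51 → inactive
F = F_att + ΣF_rep = (5.8874,-3.0563)
Δp = p'−p = (0.7359,-0.3820); α = Δx/Fx = (1987/2700) / (3974/675) = 1/8
check: Δy/Fy = (-2063/5400) / (-2063/675) = 1/8 ✓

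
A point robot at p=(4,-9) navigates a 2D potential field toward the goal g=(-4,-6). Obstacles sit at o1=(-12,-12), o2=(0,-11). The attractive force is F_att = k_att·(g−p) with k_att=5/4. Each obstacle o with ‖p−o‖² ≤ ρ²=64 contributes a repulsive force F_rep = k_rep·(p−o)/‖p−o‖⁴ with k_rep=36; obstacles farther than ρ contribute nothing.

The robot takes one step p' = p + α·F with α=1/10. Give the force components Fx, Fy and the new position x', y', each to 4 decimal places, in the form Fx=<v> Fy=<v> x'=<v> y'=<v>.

Fx=-9.6400 Fy=3.9300 x'=3.0360 y'=-8.6070

F_att = 5/4·(g−p) = 5/4·(-8,3) = (-10.0000,3.7500)
o1: d²=265 > ρ²=64 → inactive
o2: d²=20 ≤ ρ²=64; F_rep = 36·(4,2)/20² = (0.3600,0.1800)
F = F_att + ΣF_rep = (-9.6400,3.9300)
p' = p + 1/10·F = (3.0360,-8.6070)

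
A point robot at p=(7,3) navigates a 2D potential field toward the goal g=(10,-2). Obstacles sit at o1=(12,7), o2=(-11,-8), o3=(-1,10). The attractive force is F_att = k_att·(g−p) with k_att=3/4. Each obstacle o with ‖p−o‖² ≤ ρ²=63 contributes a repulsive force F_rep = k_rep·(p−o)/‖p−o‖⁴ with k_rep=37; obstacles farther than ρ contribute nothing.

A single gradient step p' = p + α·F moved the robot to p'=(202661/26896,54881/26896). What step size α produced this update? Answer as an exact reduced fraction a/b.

F_att = 3/4·(g−p) = 3/4·(3,-5) = (2.2500,-3.7500)
o1: d²=41 ≤ ρ²=63; F_rep = 37·(-5,-4)/41² = (-0.1101,-0.0880)
o2: d²=445 > ρ²=63 → inactive
o3: d²=113 > ρ²=63 → inactive
F = F_att + ΣF_rep = (2.1399,-3.8380)
Δp = p'−p = (0.5350,-0.9595); α = Δx/Fx = (14389/26896) / (14389/6724) = 1/4
check: Δy/Fy = (-25807/26896) / (-25807/6724) = 1/4 ✓

α = 1/4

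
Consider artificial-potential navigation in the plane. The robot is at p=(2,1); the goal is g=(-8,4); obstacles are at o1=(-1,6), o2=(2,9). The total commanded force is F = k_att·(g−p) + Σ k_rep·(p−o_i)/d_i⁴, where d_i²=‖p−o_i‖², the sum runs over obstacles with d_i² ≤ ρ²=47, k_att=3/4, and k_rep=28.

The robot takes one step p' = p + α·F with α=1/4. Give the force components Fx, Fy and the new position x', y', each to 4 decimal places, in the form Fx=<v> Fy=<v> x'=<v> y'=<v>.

F_att = 3/4·(g−p) = 3/4·(-10,3) = (-7.5000,2.2500)
o1: d²=34 ≤ ρ²=47; F_rep = 28·(3,-5)/34² = (0.0727,-0.1211)
o2: d²=64 > ρ²=47 → inactive
F = F_att + ΣF_rep = (-7.4273,2.1289)
p' = p + 1/4·F = (0.1432,1.5322)

Fx=-7.4273 Fy=2.1289 x'=0.1432 y'=1.5322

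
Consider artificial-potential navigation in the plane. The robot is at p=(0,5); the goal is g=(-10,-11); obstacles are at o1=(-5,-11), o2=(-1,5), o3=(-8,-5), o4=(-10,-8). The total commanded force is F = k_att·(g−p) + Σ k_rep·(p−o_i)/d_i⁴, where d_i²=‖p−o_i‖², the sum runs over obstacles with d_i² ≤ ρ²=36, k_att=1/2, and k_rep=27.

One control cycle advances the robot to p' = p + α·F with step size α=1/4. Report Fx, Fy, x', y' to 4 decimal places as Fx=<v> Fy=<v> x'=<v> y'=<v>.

Fx=22.0000 Fy=-8.0000 x'=5.5000 y'=3.0000

F_att = 1/2·(g−p) = 1/2·(-10,-16) = (-5.0000,-8.0000)
o1: d²=281 > ρ²=36 → inactive
o2: d²=1 ≤ ρ²=36; F_rep = 27·(1,0)/1² = (27.0000,0.0000)
o3: d²=164 > ρ²=36 → inactive
o4: d²=269 > ρ²=36 → inactive
F = F_att + ΣF_rep = (22.0000,-8.0000)
p' = p + 1/4·F = (5.5000,3.0000)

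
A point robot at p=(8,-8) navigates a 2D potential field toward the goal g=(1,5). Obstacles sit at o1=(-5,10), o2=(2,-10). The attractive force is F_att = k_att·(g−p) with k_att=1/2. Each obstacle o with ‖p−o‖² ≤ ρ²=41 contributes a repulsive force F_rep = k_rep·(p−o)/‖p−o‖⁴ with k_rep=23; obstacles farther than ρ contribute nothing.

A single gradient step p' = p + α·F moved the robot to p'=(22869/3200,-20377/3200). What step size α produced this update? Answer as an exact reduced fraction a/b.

F_att = 1/2·(g−p) = 1/2·(-7,13) = (-3.5000,6.5000)
o1: d²=493 > ρ²=41 → inactive
o2: d²=40 ≤ ρ²=41; F_rep = 23·(6,2)/40² = (0.0862,0.0288)
F = F_att + ΣF_rep = (-3.4137,6.5287)
Δp = p'−p = (-0.8534,1.6322); α = Δx/Fx = (-2731/3200) / (-2731/800) = 1/4
check: Δy/Fy = (5223/3200) / (5223/800) = 1/4 ✓

α = 1/4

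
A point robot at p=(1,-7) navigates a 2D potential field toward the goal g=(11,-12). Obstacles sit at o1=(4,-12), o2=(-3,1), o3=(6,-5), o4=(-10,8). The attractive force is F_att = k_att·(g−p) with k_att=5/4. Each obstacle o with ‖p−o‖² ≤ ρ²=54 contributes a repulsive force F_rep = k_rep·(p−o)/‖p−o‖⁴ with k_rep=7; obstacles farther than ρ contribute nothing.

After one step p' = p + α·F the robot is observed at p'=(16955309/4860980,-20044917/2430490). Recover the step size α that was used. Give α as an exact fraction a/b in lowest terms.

F_att = 5/4·(g−p) = 5/4·(10,-5) = (12.5000,-6.2500)
o1: d²=34 ≤ ρ²=54; F_rep = 7·(-3,5)/34² = (-0.0182,0.0303)
o2: d²=80 > ρ²=54 → inactive
o3: d²=29 ≤ ρ²=54; F_rep = 7·(-5,-2)/29² = (-0.0416,-0.0166)
o4: d²=346 > ρ²=54 → inactive
F = F_att + ΣF_rep = (12.4402,-6.2364)
Δp = p'−p = (2.4880,-1.2473); α = Δx/Fx = (12094329/4860980) / (12094329/972196) = 1/5
check: Δy/Fy = (-3031487/2430490) / (-3031487/486098) = 1/5 ✓

α = 1/5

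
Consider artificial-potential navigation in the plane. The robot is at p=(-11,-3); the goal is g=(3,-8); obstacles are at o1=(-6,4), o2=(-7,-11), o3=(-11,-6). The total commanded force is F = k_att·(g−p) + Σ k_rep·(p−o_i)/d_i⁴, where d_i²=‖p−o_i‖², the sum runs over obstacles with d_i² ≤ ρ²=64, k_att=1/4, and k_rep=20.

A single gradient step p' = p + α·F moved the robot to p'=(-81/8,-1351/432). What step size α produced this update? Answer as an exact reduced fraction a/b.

F_att = 1/4·(g−p) = 1/4·(14,-5) = (3.5000,-1.2500)
o1: d²=74 > ρ²=64 → inactive
o2: d²=80 > ρ²=64 → inactive
o3: d²=9 ≤ ρ²=64; F_rep = 20·(0,3)/9² = (0.0000,0.7407)
F = F_att + ΣF_rep = (3.5000,-0.5093)
Δp = p'−p = (0.8750,-0.1273); α = Δx/Fx = (7/8) / (7/2) = 1/4
check: Δy/Fy = (-55/432) / (-55/108) = 1/4 ✓

α = 1/4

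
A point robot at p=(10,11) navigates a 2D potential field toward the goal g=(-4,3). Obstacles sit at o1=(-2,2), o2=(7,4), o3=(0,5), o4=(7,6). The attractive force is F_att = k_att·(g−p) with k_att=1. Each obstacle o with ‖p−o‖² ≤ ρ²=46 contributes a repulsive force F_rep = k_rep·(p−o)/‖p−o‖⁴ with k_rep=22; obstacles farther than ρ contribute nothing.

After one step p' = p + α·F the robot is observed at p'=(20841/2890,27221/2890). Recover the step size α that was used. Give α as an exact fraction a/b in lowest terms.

α = 1/5

F_att = 1·(g−p) = 1·(-14,-8) = (-14.0000,-8.0000)
o1: d²=225 > ρ²=46 → inactive
o2: d²=58 > ρ²=46 → inactive
o3: d²=136 > ρ²=46 → inactive
o4: d²=34 ≤ ρ²=46; F_rep = 22·(3,5)/34² = (0.0571,0.0952)
F = F_att + ΣF_rep = (-13.9429,-7.9048)
Δp = p'−p = (-2.7886,-1.5810); α = Δx/Fx = (-8059/2890) / (-8059/578) = 1/5
check: Δy/Fy = (-4569/2890) / (-4569/578) = 1/5 ✓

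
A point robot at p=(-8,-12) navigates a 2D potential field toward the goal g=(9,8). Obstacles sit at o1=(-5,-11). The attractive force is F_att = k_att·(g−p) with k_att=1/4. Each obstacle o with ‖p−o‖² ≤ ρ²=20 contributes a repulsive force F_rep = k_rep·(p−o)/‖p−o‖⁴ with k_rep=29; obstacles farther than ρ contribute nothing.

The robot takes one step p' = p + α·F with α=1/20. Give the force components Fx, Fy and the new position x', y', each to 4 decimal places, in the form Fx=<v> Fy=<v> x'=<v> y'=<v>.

Fx=3.3800 Fy=4.7100 x'=-7.8310 y'=-11.7645

F_att = 1/4·(g−p) = 1/4·(17,20) = (4.2500,5.0000)
o1: d²=10 ≤ ρ²=20; F_rep = 29·(-3,-1)/10² = (-0.8700,-0.2900)
F = F_att + ΣF_rep = (3.3800,4.7100)
p' = p + 1/20·F = (-7.8310,-11.7645)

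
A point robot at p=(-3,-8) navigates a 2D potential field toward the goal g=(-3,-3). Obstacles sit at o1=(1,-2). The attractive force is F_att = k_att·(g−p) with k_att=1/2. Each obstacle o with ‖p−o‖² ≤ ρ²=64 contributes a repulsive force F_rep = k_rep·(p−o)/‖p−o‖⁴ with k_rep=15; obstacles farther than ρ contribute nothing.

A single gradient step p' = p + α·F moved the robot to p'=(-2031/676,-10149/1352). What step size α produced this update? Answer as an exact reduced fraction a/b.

F_att = 1/2·(g−p) = 1/2·(0,5) = (0.0000,2.5000)
o1: d²=52 ≤ ρ²=64; F_rep = 15·(-4,-6)/52² = (-0.0222,-0.0333)
F = F_att + ΣF_rep = (-0.0222,2.4667)
Δp = p'−p = (-0.0044,0.4933); α = Δx/Fx = (-3/676) / (-15/676) = 1/5
check: Δy/Fy = (667/1352) / (3335/1352) = 1/5 ✓

α = 1/5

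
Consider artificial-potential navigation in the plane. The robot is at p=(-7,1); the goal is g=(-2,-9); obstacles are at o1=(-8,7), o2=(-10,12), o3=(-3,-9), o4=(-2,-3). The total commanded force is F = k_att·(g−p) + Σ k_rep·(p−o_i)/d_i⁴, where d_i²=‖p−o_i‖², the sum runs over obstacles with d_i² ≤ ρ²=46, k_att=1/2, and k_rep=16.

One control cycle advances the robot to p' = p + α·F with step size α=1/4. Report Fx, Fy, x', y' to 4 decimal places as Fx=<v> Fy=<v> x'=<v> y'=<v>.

F_att = 1/2·(g−p) = 1/2·(5,-10) = (2.5000,-5.0000)
o1: d²=37 ≤ ρ²=46; F_rep = 16·(1,-6)/37² = (0.0117,-0.0701)
o2: d²=130 > ρ²=46 → inactive
o3: d²=116 > ρ²=46 → inactive
o4: d²=41 ≤ ρ²=46; F_rep = 16·(-5,4)/41² = (-0.0476,0.0381)
F = F_att + ΣF_rep = (2.4641,-5.0321)
p' = p + 1/4·F = (-6.3840,-0.2580)

Fx=2.4641 Fy=-5.0321 x'=-6.3840 y'=-0.2580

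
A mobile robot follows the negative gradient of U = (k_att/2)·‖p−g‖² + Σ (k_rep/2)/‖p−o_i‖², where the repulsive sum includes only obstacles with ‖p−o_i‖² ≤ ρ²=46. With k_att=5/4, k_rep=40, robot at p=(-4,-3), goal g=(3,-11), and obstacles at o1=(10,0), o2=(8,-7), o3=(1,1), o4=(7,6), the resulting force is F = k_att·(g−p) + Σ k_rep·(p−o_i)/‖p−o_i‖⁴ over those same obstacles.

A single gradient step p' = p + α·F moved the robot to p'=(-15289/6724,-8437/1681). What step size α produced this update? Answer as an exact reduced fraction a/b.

α = 1/5

F_att = 5/4·(g−p) = 5/4·(7,-8) = (8.7500,-10.0000)
o1: d²=205 > ρ²=46 → inactive
o2: d²=160 > ρ²=46 → inactive
o3: d²=41 ≤ ρ²=46; F_rep = 40·(-5,-4)/41² = (-0.1190,-0.0952)
o4: d²=202 > ρ²=46 → inactive
F = F_att + ΣF_rep = (8.6310,-10.0952)
Δp = p'−p = (1.7262,-2.0190); α = Δx/Fx = (11607/6724) / (58035/6724) = 1/5
check: Δy/Fy = (-3394/1681) / (-16970/1681) = 1/5 ✓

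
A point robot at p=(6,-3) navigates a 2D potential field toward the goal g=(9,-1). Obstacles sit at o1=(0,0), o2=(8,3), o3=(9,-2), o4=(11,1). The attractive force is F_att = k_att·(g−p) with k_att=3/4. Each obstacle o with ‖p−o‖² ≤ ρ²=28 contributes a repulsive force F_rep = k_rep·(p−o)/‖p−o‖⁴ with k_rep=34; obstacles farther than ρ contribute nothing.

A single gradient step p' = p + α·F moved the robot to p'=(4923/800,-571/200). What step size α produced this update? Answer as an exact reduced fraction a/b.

α = 1/8

F_att = 3/4·(g−p) = 3/4·(3,2) = (2.2500,1.5000)
o1: d²=45 > ρ²=28 → inactive
o2: d²=40 > ρ²=28 → inactive
o3: d²=10 ≤ ρ²=28; F_rep = 34·(-3,-1)/10² = (-1.0200,-0.3400)
o4: d²=41 > ρ²=28 → inactive
F = F_att + ΣF_rep = (1.2300,1.1600)
Δp = p'−p = (0.1537,0.1450); α = Δx/Fx = (123/800) / (123/100) = 1/8
check: Δy/Fy = (29/200) / (29/25) = 1/8 ✓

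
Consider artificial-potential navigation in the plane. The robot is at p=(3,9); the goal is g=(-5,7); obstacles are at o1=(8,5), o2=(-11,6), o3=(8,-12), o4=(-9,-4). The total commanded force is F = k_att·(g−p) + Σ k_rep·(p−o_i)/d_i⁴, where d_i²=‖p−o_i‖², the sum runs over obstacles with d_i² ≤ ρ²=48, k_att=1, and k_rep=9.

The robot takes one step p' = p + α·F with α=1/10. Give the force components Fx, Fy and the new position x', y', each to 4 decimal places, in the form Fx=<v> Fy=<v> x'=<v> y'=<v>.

Fx=-8.0268 Fy=-1.9786 x'=2.1973 y'=8.8021

F_att = 1·(g−p) = 1·(-8,-2) = (-8.0000,-2.0000)
o1: d²=41 ≤ ρ²=48; F_rep = 9·(-5,4)/41² = (-0.0268,0.0214)
o2: d²=205 > ρ²=48 → inactive
o3: d²=466 > ρ²=48 → inactive
o4: d²=313 > ρ²=48 → inactive
F = F_att + ΣF_rep = (-8.0268,-1.9786)
p' = p + 1/10·F = (2.1973,8.8021)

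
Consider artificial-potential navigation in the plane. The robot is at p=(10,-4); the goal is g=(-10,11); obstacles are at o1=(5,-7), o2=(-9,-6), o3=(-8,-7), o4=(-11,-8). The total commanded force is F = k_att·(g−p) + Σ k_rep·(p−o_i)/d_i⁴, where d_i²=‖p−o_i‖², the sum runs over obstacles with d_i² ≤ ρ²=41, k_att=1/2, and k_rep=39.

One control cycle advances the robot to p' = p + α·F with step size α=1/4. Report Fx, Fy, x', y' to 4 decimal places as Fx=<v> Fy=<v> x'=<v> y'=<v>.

F_att = 1/2·(g−p) = 1/2·(-20,15) = (-10.0000,7.5000)
o1: d²=34 ≤ ρ²=41; F_rep = 39·(5,3)/34² = (0.1687,0.1012)
o2: d²=365 > ρ²=41 → inactive
o3: d²=333 > ρ²=41 → inactive
o4: d²=457 > ρ²=41 → inactive
F = F_att + ΣF_rep = (-9.8313,7.6012)
p' = p + 1/4·F = (7.5422,-2.0997)

Fx=-9.8313 Fy=7.6012 x'=7.5422 y'=-2.0997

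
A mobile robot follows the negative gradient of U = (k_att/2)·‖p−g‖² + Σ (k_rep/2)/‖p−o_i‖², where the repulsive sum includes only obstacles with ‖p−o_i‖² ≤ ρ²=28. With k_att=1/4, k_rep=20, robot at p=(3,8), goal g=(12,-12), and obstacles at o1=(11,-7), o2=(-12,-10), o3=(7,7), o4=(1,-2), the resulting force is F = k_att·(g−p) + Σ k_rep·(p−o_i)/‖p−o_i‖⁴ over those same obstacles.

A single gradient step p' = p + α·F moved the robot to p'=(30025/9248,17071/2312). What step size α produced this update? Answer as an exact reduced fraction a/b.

F_att = 1/4·(g−p) = 1/4·(9,-20) = (2.2500,-5.0000)
o1: d²=289 > ρ²=28 → inactive
o2: d²=549 > ρ²=28 → inactive
o3: d²=17 ≤ ρ²=28; F_rep = 20·(-4,1)/17² = (-0.2768,0.0692)
o4: d²=104 > ρ²=28 → inactive
F = F_att + ΣF_rep = (1.9732,-4.9308)
Δp = p'−p = (0.2466,-0.6163); α = Δx/Fx = (2281/9248) / (2281/1156) = 1/8
check: Δy/Fy = (-1425/2312) / (-1425/289) = 1/8 ✓

α = 1/8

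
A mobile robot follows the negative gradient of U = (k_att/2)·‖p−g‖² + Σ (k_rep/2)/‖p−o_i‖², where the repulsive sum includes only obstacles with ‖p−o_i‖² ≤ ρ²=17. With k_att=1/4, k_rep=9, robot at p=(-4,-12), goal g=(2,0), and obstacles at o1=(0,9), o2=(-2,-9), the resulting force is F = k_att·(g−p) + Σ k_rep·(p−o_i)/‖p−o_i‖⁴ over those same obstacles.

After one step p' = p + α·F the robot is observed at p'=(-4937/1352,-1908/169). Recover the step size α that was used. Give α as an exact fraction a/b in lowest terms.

α = 1/4

F_att = 1/4·(g−p) = 1/4·(6,12) = (1.5000,3.0000)
o1: d²=457 > ρ²=17 → inactive
o2: d²=13 ≤ ρ²=17; F_rep = 9·(-2,-3)/13² = (-0.1065,-0.1598)
F = F_att + ΣF_rep = (1.3935,2.8402)
Δp = p'−p = (0.3484,0.7101); α = Δx/Fx = (471/1352) / (471/338) = 1/4
check: Δy/Fy = (120/169) / (480/169) = 1/4 ✓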